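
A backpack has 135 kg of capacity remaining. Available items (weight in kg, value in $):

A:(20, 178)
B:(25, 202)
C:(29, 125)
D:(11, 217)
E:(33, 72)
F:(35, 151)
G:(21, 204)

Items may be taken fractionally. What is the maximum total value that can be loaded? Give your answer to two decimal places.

Greedy by value/weight ratio, highest first.
Ratios (sorted): D 19.73, G 9.71, A 8.90, B 8.08, F 4.31, C 4.31, E 2.18
take D (11 @ 217); take G (21 @ 204); take A (20 @ 178); take B (25 @ 202); take F (35 @ 151); take 23/29 of C → 99.14. Capacity used 135/135.
Total value = 1051.14

1051.14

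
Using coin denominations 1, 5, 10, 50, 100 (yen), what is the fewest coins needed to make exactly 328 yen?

9

328 = 3×100 + 2×10 + 1×5 + 3×1
Total coins = 3 + 2 + 1 + 3 = 9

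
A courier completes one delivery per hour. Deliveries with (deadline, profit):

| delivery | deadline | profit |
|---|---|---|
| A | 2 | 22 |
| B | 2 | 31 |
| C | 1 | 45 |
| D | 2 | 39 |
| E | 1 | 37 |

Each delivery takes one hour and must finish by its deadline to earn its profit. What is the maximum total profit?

84

By profit: C(d1,45), D(d2,39), E(d1,37), B(d2,31), A(d2,22)
C→slot 1; D→slot 2; E skipped; B skipped; A skipped.
Profit = 45 + 39 = 84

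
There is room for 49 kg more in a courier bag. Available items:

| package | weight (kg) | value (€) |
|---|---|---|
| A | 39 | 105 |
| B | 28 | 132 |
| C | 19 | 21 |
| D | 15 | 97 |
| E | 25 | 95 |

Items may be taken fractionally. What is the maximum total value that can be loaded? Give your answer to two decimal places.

251.80

Ratios (sorted): D 6.47, B 4.71, E 3.80, A 2.69, C 1.11
take D (15 @ 97); take B (28 @ 132); take 6/25 of E → 22.80. Capacity used 49/49.
Total value = 251.80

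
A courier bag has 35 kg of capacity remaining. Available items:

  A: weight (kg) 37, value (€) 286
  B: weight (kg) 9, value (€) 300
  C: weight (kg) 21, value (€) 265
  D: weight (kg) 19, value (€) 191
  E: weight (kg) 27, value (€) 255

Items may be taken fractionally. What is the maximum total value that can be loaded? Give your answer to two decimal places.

615.26

Order: B (300/9=33.33) > C (265/21=12.62) > D (191/19=10.05) > E (255/27=9.44) > A (286/37=7.73)
Fill: take B (9 @ 300) → take C (21 @ 265) → take 5/19 of D → 50.26; 35/35 used.
Total value = 615.26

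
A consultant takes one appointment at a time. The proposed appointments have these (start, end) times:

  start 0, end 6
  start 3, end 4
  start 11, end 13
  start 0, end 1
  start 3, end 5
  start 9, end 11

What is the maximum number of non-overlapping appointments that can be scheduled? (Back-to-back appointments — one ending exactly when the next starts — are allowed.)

By end time: (0,1), (3,4), (3,5), (0,6), (9,11), (11,13).
Pick (0,1); next start ≥ 1 → (3,4); next start ≥ 4 → (9,11); next start ≥ 11 → (11,13).
Selected 4 appointments.

4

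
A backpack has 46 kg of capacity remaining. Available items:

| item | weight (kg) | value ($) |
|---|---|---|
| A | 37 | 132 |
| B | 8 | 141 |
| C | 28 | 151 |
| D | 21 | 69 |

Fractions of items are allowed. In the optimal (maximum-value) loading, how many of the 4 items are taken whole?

Greedy by value/weight ratio, highest first.
Ratios (sorted): B 17.62, C 5.39, A 3.57, D 3.29
take B (8 @ 141); take C (28 @ 151); take 10/37 of A → 35.68. Capacity used 46/46.
2 item(s) taken whole; one partial (take 10/37 of A).

2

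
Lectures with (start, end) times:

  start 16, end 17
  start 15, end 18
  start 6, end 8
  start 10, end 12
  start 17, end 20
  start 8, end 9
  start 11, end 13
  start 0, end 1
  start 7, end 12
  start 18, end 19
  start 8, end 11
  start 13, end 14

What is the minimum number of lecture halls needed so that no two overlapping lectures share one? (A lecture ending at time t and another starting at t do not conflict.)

Count concurrent intervals with a sweep; the peak is the room count.
Events (time:±→running): 0:+→1 1:-→0 6:+→1 7:+→2 8:-→1 8:+→2 8:+→3 … peak 3.

3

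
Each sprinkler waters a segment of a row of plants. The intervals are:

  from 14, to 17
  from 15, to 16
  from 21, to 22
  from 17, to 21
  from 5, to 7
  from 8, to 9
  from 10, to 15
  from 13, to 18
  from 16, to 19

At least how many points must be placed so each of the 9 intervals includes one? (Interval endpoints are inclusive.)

By right end: [5,7]  [8,9]  [10,15]  [15,16]  [14,17]  [13,18]  [16,19]  [17,21]  [21,22]
[5,7] uncovered → point at 7; [8,9] uncovered → point at 9; [10,15] uncovered → point at 15; [16,19] uncovered → point at 19; [21,22] uncovered → point at 22.
Points: 7, 9, 15, 19, 22 (5 total).

5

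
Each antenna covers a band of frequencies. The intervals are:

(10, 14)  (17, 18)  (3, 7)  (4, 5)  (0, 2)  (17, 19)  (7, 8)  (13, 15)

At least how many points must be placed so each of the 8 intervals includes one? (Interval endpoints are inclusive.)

5

By right end: [0,2]  [4,5]  [3,7]  [7,8]  [10,14]  [13,15]  [17,18]  [17,19]
[0,2] uncovered → point at 2; [4,5] uncovered → point at 5; [7,8] uncovered → point at 8; [10,14] uncovered → point at 14; [17,18] uncovered → point at 18.
Points: 2, 5, 8, 14, 18 (5 total).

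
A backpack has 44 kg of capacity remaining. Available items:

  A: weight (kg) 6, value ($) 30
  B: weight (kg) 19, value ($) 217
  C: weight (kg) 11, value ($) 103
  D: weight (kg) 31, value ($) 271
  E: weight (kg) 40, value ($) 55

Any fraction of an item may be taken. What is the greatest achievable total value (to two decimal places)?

442.39

Order: B (217/19=11.42) > C (103/11=9.36) > D (271/31=8.74) > A (30/6=5.00) > E (55/40=1.38)
Fill: take B (19 @ 217) → take C (11 @ 103) → take 14/31 of D → 122.39; 44/44 used.
Total value = 442.39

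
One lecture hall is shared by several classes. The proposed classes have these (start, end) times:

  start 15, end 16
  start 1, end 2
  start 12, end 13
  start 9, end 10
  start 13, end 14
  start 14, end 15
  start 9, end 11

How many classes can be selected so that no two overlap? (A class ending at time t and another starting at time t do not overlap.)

By end time: (1,2), (9,10), (9,11), (12,13), (13,14), (14,15), (15,16).
Pick (1,2); next start ≥ 2 → (9,10); next start ≥ 10 → (12,13); next start ≥ 13 → (13,14); next start ≥ 14 → (14,15); next start ≥ 15 → (15,16).
Selected 6 classes.

6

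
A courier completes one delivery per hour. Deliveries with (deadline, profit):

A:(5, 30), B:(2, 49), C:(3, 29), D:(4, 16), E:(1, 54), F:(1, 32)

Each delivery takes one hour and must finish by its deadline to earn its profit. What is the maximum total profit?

178

Sort by profit descending; place each in the latest free slot ≤ its deadline.
By profit: E(d1,54), B(d2,49), F(d1,32), A(d5,30), C(d3,29), D(d4,16)
E→slot 1; B→slot 2; F skipped; A→slot 5; C→slot 3; D→slot 4.
Profit = 54 + 49 + 29 + 16 + 30 = 178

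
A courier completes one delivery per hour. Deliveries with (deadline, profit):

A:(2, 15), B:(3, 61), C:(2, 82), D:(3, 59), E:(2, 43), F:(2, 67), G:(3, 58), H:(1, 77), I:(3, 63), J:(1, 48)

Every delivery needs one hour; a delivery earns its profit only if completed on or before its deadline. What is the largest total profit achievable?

Sort by profit descending; place each in the latest free slot ≤ its deadline.
Profit order: C=82 H=77 F=67 I=63 B=61 D=59 G=58 J=48 E=43 A=15
Assign: C→slot 2, H→slot 1, F skipped, I→slot 3, B skipped, D skipped, G skipped, J skipped, E skipped, A skipped.
Slots: [1:H] [2:C] [3:I]
Profit = 77 + 82 + 63 = 222

222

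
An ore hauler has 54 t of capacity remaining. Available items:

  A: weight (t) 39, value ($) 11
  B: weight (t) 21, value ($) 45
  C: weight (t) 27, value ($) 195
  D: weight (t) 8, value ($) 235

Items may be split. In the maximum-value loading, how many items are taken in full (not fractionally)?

2

Order: D (235/8=29.38) > C (195/27=7.22) > B (45/21=2.14) > A (11/39=0.28)
Fill: take D (8 @ 235) → take C (27 @ 195) → take 19/21 of B → 40.71; 54/54 used.
2 item(s) taken whole; one partial (take 19/21 of B).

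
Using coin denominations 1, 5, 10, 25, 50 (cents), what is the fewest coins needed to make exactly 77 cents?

4

Use the largest denomination that fits, subtract, and repeat.
77 = 1×50 + 1×25 + 2×1
Total coins = 1 + 1 + 2 = 4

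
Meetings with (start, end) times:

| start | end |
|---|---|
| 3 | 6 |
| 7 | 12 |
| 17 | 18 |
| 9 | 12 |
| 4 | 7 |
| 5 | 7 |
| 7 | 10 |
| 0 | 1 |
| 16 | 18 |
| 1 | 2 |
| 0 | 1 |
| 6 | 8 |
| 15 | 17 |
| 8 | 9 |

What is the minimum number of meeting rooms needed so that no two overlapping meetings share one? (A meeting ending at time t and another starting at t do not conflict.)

The answer is the maximum number of intervals overlapping at any instant.
Events (time:±→running): 0:+→1 0:+→2 1:-→1 1:-→0 1:+→1 2:-→0 3:+→1 4:+→2 5:+→3 … peak 3.

3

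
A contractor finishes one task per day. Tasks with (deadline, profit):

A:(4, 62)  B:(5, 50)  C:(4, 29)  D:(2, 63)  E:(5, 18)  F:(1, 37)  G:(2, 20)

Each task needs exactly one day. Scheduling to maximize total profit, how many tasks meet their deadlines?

By profit: D(d2,63), A(d4,62), B(d5,50), F(d1,37), C(d4,29), G(d2,20), E(d5,18)
D→slot 2; A→slot 4; B→slot 5; F→slot 1; C→slot 3; G skipped; E skipped.
5 of 7 scheduled.

5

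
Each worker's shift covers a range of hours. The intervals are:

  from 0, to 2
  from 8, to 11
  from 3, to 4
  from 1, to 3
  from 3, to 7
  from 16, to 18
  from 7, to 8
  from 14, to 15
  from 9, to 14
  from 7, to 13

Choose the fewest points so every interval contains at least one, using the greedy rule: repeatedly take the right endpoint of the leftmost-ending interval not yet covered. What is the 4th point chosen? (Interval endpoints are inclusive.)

14

Sorted: [0,2] [1,3] [3,4] [3,7] [7,8] [8,11] [7,13] [9,14] [14,15] [16,18]
{[0,2],[1,3]} hit by 2; {[3,4],[3,7]} hit by 4; {[7,8],[8,11],[7,13]} hit by 8; {[9,14],[14,15]} hit by 14; {[16,18]} hit by 18.
Points: 2, 4, 8, 14, 18 (5 total).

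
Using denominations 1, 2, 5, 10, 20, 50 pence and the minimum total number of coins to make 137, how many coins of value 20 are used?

Use the largest denomination that fits, subtract, and repeat.
137 − 2×50→37 − 1×20→17 − 1×10→7 − 1×5→2 − 1×2→0
Count of 20: 1

1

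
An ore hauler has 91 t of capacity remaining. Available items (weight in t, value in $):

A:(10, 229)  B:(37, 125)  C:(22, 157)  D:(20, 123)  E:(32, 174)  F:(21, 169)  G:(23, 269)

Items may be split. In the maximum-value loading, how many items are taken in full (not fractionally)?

4

Greedy by value/weight ratio, highest first.
Ratios (sorted): A 22.90, G 11.70, F 8.05, C 7.14, D 6.15, E 5.44, B 3.38
take A (10 @ 229); take G (23 @ 269); take F (21 @ 169); take C (22 @ 157); take 15/20 of D → 92.25. Capacity used 91/91.
4 item(s) taken whole; one partial (take 15/20 of D).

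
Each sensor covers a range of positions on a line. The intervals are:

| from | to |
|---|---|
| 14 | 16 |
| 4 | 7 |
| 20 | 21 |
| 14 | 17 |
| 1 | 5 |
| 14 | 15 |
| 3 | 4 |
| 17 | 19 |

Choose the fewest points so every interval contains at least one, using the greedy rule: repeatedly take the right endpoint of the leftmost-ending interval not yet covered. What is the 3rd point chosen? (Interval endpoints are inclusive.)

Sorted: [3,4] [1,5] [4,7] [14,15] [14,16] [14,17] [17,19] [20,21]
{[3,4],[1,5],[4,7]} hit by 4; {[14,15],[14,16],[14,17]} hit by 15; {[17,19]} hit by 19; {[20,21]} hit by 21.
Points: 4, 15, 19, 21 (4 total).

19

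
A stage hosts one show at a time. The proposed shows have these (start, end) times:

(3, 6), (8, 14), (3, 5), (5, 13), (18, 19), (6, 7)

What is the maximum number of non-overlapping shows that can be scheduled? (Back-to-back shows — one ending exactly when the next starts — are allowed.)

4

Sorted by end: (3,5)  (3,6)  (6,7)  (5,13)  (8,14)  (18,19)
take (3,5); take (6,7); take (8,14); take (18,19).
Selected 4 shows.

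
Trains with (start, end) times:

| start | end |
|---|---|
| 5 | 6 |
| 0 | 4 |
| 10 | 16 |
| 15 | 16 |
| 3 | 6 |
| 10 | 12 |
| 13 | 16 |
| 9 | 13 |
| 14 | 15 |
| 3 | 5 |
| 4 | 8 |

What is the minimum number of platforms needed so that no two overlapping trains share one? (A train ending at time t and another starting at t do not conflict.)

3

Events (time:±→running): 0:+→1 3:+→2 3:+→3 … peak 3.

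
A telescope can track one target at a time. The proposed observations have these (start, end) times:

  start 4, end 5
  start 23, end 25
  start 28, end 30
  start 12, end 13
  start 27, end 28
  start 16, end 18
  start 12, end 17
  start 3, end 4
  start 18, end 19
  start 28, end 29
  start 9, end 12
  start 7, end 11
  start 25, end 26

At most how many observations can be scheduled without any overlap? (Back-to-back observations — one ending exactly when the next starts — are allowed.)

10

Greedy by earliest finish: after sorting by end time, pick each interval compatible with the last pick.
By end time: (3,4), (4,5), (7,11), (9,12), (12,13), (12,17), (16,18), (18,19), (23,25), (25,26), (27,28), (28,29), (28,30).
Pick (3,4); next start ≥ 4 → (4,5); next start ≥ 5 → (7,11); next start ≥ 11 → (12,13); next start ≥ 13 → (16,18); next start ≥ 18 → (18,19); next start ≥ 19 → (23,25); next start ≥ 25 → (25,26); next start ≥ 26 → (27,28); next start ≥ 28 → (28,29).
Selected 10 observations.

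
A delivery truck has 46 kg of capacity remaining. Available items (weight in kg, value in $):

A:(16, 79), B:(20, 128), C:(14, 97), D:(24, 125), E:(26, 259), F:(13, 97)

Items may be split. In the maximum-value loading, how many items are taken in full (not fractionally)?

Sort by value per unit weight and fill in that order.
Order: E (259/26=9.96) > F (97/13=7.46) > C (97/14=6.93) > B (128/20=6.40) > D (125/24=5.21) > A (79/16=4.94)
Fill: take E (26 @ 259) → take F (13 @ 97) → take 7/14 of C → 48.50; 46/46 used.
2 item(s) taken whole; one partial (take 7/14 of C).

2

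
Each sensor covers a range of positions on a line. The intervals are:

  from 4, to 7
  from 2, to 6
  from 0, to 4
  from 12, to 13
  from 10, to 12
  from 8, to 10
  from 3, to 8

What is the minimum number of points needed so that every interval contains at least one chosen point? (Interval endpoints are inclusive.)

3

Sorted: [0,4] [2,6] [4,7] [3,8] [8,10] [10,12] [12,13]
{[0,4],[2,6],[4,7],[3,8]} hit by 4; {[8,10],[10,12]} hit by 10; {[12,13]} hit by 13.
Points: 4, 10, 13 (3 total).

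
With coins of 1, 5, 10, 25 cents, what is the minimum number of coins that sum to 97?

7

Use the largest denomination that fits, subtract, and repeat.
97 − 3×25→22 − 2×10→2 − 2×1→0
Total coins = 3 + 2 + 2 = 7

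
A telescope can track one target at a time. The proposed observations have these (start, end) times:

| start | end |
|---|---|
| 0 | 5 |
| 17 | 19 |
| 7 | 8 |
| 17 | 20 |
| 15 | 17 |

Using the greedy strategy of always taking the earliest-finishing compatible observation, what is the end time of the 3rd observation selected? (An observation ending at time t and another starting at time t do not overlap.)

17

Sorted by end: (0,5)  (7,8)  (15,17)  (17,19)  (17,20)
take (0,5); take (7,8); take (15,17); take (17,19).
Selected: (0,5) (7,8) (15,17) (17,19)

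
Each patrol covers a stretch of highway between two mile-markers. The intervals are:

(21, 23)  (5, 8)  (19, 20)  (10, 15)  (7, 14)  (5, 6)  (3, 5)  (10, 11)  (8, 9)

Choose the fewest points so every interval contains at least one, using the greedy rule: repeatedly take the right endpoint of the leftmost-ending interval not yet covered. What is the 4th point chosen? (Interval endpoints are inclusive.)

20

By right end: [3,5]  [5,6]  [5,8]  [8,9]  [10,11]  [7,14]  [10,15]  [19,20]  [21,23]
[3,5] uncovered → point at 5; [8,9] uncovered → point at 9; [10,11] uncovered → point at 11; [19,20] uncovered → point at 20; [21,23] uncovered → point at 23.
Points: 5, 9, 11, 20, 23 (5 total).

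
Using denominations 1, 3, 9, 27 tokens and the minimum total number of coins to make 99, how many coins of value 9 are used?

99 = 3×27 + 2×9
Count of 9: 2

2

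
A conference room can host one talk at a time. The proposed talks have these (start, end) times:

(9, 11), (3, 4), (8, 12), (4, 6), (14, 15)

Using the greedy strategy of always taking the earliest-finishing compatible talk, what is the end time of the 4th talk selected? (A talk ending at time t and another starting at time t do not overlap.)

Sort by end time and greedily take each interval whose start is ≥ the last chosen end.
Sorted by end: (3,4)  (4,6)  (9,11)  (8,12)  (14,15)
take (3,4); take (4,6); take (9,11); take (14,15).
Selected: (3,4) (4,6) (9,11) (14,15)

15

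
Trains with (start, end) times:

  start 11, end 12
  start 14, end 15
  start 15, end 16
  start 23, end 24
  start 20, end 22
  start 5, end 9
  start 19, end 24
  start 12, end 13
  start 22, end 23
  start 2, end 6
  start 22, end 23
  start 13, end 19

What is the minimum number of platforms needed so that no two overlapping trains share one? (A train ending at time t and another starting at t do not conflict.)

3

Count concurrent intervals with a sweep; the peak is the room count.
starts: [2, 5, 11, 12, 13, 14, 15, 19, 20, 22, 22, 23]
ends:   [6, 9, 12, 13, 15, 16, 19, 22, 23, 23, 24, 24]
s2→1 s5→2 e6→1 e9→0 s11→1 e12→0 s12→1 e13→0 s13→1 s14→2 e15→1 s15→2 e16→1 e19→0 s19→1 s20→2 e22→1 s22→2 s22→3  — peak 3.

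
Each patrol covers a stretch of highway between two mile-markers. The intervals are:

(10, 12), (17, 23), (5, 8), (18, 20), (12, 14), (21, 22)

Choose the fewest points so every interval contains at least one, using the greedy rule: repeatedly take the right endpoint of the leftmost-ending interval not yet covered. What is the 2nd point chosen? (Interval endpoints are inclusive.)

Process intervals by earliest right end; each time one isn't hit yet, stab at its right endpoint.
Sorted: [5,8] [10,12] [12,14] [18,20] [21,22] [17,23]
{[5,8]} hit by 8; {[10,12],[12,14]} hit by 12; {[18,20]} hit by 20; {[21,22],[17,23]} hit by 22.
Points: 8, 12, 20, 22 (4 total).

12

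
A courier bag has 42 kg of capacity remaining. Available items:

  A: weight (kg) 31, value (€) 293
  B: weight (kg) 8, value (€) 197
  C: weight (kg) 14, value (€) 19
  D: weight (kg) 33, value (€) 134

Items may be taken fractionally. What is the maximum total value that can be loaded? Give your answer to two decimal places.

Ratios (sorted): B 24.62, A 9.45, D 4.06, C 1.36
take B (8 @ 197); take A (31 @ 293); take 3/33 of D → 12.18. Capacity used 42/42.
Total value = 502.18

502.18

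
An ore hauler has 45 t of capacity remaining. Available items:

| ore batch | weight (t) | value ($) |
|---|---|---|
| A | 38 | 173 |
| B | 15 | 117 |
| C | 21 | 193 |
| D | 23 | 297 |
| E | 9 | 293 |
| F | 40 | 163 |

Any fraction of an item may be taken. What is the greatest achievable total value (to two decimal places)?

Greedy by value/weight ratio, highest first.
Order: E (293/9=32.56) > D (297/23=12.91) > C (193/21=9.19) > B (117/15=7.80) > A (173/38=4.55) > F (163/40=4.08)
Fill: take E (9 @ 293) → take D (23 @ 297) → take 13/21 of C → 119.48; 45/45 used.
Total value = 709.48

709.48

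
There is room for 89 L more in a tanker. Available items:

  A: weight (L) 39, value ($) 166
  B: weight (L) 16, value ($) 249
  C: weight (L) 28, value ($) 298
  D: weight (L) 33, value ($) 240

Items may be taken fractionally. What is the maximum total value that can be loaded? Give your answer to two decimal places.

838.08

Order: B (249/16=15.56) > C (298/28=10.64) > D (240/33=7.27) > A (166/39=4.26)
Fill: take B (16 @ 249) → take C (28 @ 298) → take D (33 @ 240) → take 12/39 of A → 51.08; 89/89 used.
Total value = 838.08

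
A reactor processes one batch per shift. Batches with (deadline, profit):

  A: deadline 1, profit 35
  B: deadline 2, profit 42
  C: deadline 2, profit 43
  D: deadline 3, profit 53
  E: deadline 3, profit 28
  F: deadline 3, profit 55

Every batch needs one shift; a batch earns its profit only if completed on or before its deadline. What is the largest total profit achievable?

151

Profit order: F=55 D=53 C=43 B=42 A=35 E=28
Assign: F→slot 3, D→slot 2, C→slot 1, B skipped, A skipped, E skipped.
Slots: [1:C] [2:D] [3:F]
Profit = 43 + 53 + 55 = 151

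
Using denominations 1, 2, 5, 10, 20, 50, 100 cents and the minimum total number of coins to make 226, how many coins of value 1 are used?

Greedy: take as many of the largest coin as possible, then repeat with the remainder.
226 = 2×100 + 1×20 + 1×5 + 1×1
Count of 1: 1

1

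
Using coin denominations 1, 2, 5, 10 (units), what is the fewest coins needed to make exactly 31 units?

Greedy: take as many of the largest coin as possible, then repeat with the remainder.
31 = 3×10 + 1×1
Total coins = 3 + 1 = 4

4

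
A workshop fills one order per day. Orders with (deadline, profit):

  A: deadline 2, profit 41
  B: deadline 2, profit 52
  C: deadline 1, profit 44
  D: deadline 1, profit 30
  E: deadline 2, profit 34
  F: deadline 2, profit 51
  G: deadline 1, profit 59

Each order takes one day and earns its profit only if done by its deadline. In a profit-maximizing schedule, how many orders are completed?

Take jobs in profit order; each goes to the latest open slot no later than its deadline.
By profit: G(d1,59), B(d2,52), F(d2,51), C(d1,44), A(d2,41), E(d2,34), D(d1,30)
G→slot 1; B→slot 2; F skipped; C skipped; A skipped; E skipped; D skipped.
2 of 7 scheduled.

2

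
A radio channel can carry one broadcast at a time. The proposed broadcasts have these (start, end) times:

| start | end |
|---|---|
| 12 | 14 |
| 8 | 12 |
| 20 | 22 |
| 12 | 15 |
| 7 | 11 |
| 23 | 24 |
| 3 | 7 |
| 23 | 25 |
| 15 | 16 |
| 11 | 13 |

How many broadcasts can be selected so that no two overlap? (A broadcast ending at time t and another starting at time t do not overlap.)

Sort by end time and greedily take each interval whose start is ≥ the last chosen end.
By end time: (3,7), (7,11), (8,12), (11,13), (12,14), (12,15), (15,16), (20,22), (23,24), (23,25).
Pick (3,7); next start ≥ 7 → (7,11); next start ≥ 11 → (11,13); next start ≥ 13 → (15,16); next start ≥ 16 → (20,22); next start ≥ 22 → (23,24).
Selected 6 broadcasts.

6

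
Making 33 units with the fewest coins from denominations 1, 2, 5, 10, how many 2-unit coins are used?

1

Use the largest denomination that fits, subtract, and repeat.
33 = 3×10 + 1×2 + 1×1
Count of 2: 1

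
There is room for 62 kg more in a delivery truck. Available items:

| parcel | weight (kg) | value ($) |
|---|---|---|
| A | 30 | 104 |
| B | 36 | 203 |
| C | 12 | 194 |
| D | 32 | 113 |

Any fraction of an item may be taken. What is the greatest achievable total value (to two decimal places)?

446.44

Greedy by value/weight ratio, highest first.
Order: C (194/12=16.17) > B (203/36=5.64) > D (113/32=3.53) > A (104/30=3.47)
Fill: take C (12 @ 194) → take B (36 @ 203) → take 14/32 of D → 49.44; 62/62 used.
Total value = 446.44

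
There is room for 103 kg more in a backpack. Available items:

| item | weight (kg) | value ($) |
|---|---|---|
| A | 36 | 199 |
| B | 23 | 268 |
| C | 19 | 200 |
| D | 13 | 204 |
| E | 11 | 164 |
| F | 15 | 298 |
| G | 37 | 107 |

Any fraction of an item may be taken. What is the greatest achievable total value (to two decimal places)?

1255.61

Ratios (sorted): F 19.87, D 15.69, E 14.91, B 11.65, C 10.53, A 5.53, G 2.89
take F (15 @ 298); take D (13 @ 204); take E (11 @ 164); take B (23 @ 268); take C (19 @ 200); take 22/36 of A → 121.61. Capacity used 103/103.
Total value = 1255.61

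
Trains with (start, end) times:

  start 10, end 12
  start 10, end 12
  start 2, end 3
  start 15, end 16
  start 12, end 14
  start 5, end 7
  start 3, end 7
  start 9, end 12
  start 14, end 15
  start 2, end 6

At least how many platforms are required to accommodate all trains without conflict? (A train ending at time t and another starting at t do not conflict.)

Count concurrent intervals with a sweep; the peak is the room count.
Events (time:±→running): 2:+→1 2:+→2 3:-→1 3:+→2 5:+→3 … peak 3.

3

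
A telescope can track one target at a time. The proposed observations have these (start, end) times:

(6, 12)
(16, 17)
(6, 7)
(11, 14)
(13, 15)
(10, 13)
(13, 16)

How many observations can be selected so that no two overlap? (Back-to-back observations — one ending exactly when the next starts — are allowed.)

4

By end time: (6,7), (6,12), (10,13), (11,14), (13,15), (13,16), (16,17).
Pick (6,7); next start ≥ 7 → (10,13); next start ≥ 13 → (13,15); next start ≥ 15 → (16,17).
Selected 4 observations.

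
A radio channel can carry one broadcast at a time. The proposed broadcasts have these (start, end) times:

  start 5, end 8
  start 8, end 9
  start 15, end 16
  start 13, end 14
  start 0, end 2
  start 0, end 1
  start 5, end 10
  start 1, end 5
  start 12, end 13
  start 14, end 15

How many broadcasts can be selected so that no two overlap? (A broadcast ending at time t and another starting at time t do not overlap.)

8

By end time: (0,1), (0,2), (1,5), (5,8), (8,9), (5,10), (12,13), (13,14), (14,15), (15,16).
Pick (0,1); next start ≥ 1 → (1,5); next start ≥ 5 → (5,8); next start ≥ 8 → (8,9); next start ≥ 9 → (12,13); next start ≥ 13 → (13,14); next start ≥ 14 → (14,15); next start ≥ 15 → (15,16).
Selected 8 broadcasts.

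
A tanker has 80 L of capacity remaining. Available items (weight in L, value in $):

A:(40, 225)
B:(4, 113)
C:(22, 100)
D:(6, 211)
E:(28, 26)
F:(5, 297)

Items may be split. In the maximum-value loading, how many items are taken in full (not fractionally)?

Ratios (sorted): F 59.40, D 35.17, B 28.25, A 5.62, C 4.55, E 0.93
take F (5 @ 297); take D (6 @ 211); take B (4 @ 113); take A (40 @ 225); take C (22 @ 100); take 3/28 of E → 2.79. Capacity used 80/80.
5 item(s) taken whole; one partial (take 3/28 of E).

5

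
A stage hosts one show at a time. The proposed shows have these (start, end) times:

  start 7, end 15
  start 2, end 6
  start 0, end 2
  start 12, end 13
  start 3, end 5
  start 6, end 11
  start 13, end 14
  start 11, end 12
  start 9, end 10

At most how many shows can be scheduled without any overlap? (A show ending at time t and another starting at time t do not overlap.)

By end time: (0,2), (3,5), (2,6), (9,10), (6,11), (11,12), (12,13), (13,14), (7,15).
Pick (0,2); next start ≥ 2 → (3,5); next start ≥ 5 → (9,10); next start ≥ 10 → (11,12); next start ≥ 12 → (12,13); next start ≥ 13 → (13,14).
Selected 6 shows.

6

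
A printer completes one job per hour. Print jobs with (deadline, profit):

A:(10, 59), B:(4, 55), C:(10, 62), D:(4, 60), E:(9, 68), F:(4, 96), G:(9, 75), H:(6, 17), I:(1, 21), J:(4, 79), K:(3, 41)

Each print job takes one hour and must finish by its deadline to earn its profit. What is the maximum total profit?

571

Take jobs in profit order; each goes to the latest open slot no later than its deadline.
Profit order: F=96 J=79 G=75 E=68 C=62 D=60 A=59 B=55 K=41 I=21 H=17
Assign: F→slot 4, J→slot 3, G→slot 9, E→slot 8, C→slot 10, D→slot 2, A→slot 7, B→slot 1, K skipped, I skipped, H→slot 6.
Slots: [1:B] [2:D] [3:J] [4:F] [6:H] [7:A] [8:E] [9:G] [10:C]
Profit = 55 + 60 + 79 + 96 + 17 + 59 + 68 + 75 + 62 = 571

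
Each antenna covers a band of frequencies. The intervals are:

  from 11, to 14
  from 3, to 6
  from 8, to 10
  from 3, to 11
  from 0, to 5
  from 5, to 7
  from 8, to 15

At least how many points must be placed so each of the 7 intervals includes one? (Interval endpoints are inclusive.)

3

Sorted: [0,5] [3,6] [5,7] [8,10] [3,11] [11,14] [8,15]
{[0,5],[3,6],[5,7]} hit by 5; {[8,10],[3,11]} hit by 10; {[11,14],[8,15]} hit by 14.
Points: 5, 10, 14 (3 total).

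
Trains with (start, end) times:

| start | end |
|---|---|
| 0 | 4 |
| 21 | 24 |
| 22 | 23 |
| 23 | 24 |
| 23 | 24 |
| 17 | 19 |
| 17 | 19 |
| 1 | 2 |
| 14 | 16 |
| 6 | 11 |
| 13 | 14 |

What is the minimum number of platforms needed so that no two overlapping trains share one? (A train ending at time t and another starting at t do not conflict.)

3

The answer is the maximum number of intervals overlapping at any instant.
starts: [0, 1, 6, 13, 14, 17, 17, 21, 22, 23, 23]
ends:   [2, 4, 11, 14, 16, 19, 19, 23, 24, 24, 24]
s0→1 s1→2 e2→1 e4→0 s6→1 e11→0 s13→1 e14→0 s14→1 e16→0 s17→1 s17→2 e19→1 e19→0 s21→1 s22→2 e23→1 s23→2 s23→3  — peak 3.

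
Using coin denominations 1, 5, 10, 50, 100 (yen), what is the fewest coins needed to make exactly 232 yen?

7

Greedy: take as many of the largest coin as possible, then repeat with the remainder.
232 − 2×100→32 − 3×10→2 − 2×1→0
Total coins = 2 + 3 + 2 = 7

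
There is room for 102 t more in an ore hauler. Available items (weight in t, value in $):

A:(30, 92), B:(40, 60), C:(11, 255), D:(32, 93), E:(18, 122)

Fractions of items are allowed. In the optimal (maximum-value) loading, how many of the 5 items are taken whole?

4

Ratios (sorted): C 23.18, E 6.78, A 3.07, D 2.91, B 1.50
take C (11 @ 255); take E (18 @ 122); take A (30 @ 92); take D (32 @ 93); take 11/40 of B → 16.50. Capacity used 102/102.
4 item(s) taken whole; one partial (take 11/40 of B).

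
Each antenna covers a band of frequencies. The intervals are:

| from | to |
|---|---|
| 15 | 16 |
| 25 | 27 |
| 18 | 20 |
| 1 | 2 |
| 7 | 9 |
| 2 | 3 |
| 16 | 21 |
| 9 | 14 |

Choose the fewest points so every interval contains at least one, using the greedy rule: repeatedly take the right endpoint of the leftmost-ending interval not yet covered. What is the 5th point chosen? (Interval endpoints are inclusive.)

Process intervals by earliest right end; each time one isn't hit yet, stab at its right endpoint.
By right end: [1,2]  [2,3]  [7,9]  [9,14]  [15,16]  [18,20]  [16,21]  [25,27]
[1,2] uncovered → point at 2; [7,9] uncovered → point at 9; [15,16] uncovered → point at 16; [18,20] uncovered → point at 20; [25,27] uncovered → point at 27.
Points: 2, 9, 16, 20, 27 (5 total).

27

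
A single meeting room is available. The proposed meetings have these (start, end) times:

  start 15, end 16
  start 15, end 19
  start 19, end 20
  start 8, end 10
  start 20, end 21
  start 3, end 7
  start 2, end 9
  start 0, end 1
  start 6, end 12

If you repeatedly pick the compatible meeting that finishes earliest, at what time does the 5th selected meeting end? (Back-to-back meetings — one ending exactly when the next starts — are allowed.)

20

Sorted by end: (0,1)  (3,7)  (2,9)  (8,10)  (6,12)  (15,16)  (15,19)  (19,20)  (20,21)
take (0,1); take (3,7); take (8,10); take (15,16); take (19,20); take (20,21).
Selected: (0,1) (3,7) (8,10) (15,16) (19,20) (20,21)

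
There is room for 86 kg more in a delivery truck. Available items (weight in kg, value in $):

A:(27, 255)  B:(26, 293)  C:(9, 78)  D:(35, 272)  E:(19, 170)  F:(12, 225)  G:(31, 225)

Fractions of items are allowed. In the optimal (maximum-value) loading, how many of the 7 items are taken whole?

Sort by value per unit weight and fill in that order.
Ratios (sorted): F 18.75, B 11.27, A 9.44, E 8.95, C 8.67, D 7.77, G 7.26
take F (12 @ 225); take B (26 @ 293); take A (27 @ 255); take E (19 @ 170); take 2/9 of C → 17.33. Capacity used 86/86.
4 item(s) taken whole; one partial (take 2/9 of C).

4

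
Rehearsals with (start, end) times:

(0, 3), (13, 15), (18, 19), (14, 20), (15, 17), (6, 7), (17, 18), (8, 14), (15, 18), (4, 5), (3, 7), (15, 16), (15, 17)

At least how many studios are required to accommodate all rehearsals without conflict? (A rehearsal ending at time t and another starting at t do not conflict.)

The answer is the maximum number of intervals overlapping at any instant.
starts: [0, 3, 4, 6, 8, 13, 14, 15, 15, 15, 15, 17, 18]
ends:   [3, 5, 7, 7, 14, 15, 16, 17, 17, 18, 18, 19, 20]
s0→1 e3→0 s3→1 s4→2 e5→1 s6→2 e7→1 e7→0 s8→1 s13→2 e14→1 s14→2 e15→1 s15→2 s15→3 s15→4 s15→5  — peak 5.

5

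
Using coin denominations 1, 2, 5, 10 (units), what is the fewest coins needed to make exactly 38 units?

Greedy: take as many of the largest coin as possible, then repeat with the remainder.
38 = 3×10 + 1×5 + 1×2 + 1×1
Total coins = 3 + 1 + 1 + 1 = 6

6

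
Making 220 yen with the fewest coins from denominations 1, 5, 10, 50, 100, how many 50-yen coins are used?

220 − 2×100→20 − 2×10→0
Count of 50: 0

0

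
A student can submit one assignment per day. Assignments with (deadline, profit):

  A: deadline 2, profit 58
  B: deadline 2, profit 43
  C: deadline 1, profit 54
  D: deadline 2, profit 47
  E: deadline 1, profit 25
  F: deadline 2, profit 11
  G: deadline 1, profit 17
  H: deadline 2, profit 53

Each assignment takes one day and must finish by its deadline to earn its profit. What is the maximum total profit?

Profit order: A=58 C=54 H=53 D=47 B=43 E=25 G=17 F=11
Assign: A→slot 2, C→slot 1, H skipped, D skipped, B skipped, E skipped, G skipped, F skipped.
Slots: [1:C] [2:A]
Profit = 54 + 58 = 112

112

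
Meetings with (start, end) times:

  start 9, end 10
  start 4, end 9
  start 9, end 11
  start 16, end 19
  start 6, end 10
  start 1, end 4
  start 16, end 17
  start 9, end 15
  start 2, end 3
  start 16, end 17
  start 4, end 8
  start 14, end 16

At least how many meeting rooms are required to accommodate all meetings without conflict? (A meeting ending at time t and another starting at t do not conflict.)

Count concurrent intervals with a sweep; the peak is the room count.
Events (time:±→running): 1:+→1 2:+→2 3:-→1 4:-→0 4:+→1 4:+→2 6:+→3 8:-→2 9:-→1 9:+→2 9:+→3 9:+→4 … peak 4.

4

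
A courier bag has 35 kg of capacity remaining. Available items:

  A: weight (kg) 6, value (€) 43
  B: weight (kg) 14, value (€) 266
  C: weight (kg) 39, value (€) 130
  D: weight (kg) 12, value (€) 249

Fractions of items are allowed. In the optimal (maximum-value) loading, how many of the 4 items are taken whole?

Sort by value per unit weight and fill in that order.
Ratios (sorted): D 20.75, B 19.00, A 7.17, C 3.33
take D (12 @ 249); take B (14 @ 266); take A (6 @ 43); take 3/39 of C → 10.00. Capacity used 35/35.
3 item(s) taken whole; one partial (take 3/39 of C).

3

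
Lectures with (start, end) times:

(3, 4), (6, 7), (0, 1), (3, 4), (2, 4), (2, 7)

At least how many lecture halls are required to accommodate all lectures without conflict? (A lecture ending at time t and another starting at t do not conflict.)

Events (time:±→running): 0:+→1 1:-→0 2:+→1 2:+→2 3:+→3 3:+→4 … peak 4.

4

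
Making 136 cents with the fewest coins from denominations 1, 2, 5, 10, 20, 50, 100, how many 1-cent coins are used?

1

Use the largest denomination that fits, subtract, and repeat.
136 − 1×100→36 − 1×20→16 − 1×10→6 − 1×5→1 − 1×1→0
Count of 1: 1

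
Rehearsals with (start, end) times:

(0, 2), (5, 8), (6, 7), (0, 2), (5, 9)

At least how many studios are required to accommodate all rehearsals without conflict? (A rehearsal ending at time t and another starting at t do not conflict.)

3

The answer is the maximum number of intervals overlapping at any instant.
starts: [0, 0, 5, 5, 6]
ends:   [2, 2, 7, 8, 9]
s0→1 s0→2 e2→1 e2→0 s5→1 s5→2 s6→3  — peak 3.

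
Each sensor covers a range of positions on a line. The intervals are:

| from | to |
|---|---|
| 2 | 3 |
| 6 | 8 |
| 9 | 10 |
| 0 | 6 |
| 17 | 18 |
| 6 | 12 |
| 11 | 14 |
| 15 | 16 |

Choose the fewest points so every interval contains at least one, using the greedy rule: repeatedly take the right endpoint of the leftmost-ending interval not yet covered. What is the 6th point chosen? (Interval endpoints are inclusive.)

18

Sort by right endpoint; whenever an interval is uncovered, place a point at its right end.
Sorted: [2,3] [0,6] [6,8] [9,10] [6,12] [11,14] [15,16] [17,18]
{[2,3],[0,6]} hit by 3; {[6,8]} hit by 8; {[9,10],[6,12]} hit by 10; {[11,14]} hit by 14; {[15,16]} hit by 16; {[17,18]} hit by 18.
Points: 3, 8, 10, 14, 16, 18 (6 total).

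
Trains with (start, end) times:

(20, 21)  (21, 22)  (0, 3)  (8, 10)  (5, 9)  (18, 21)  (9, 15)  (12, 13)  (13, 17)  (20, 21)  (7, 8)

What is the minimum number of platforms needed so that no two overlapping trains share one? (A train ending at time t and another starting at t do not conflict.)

3

The answer is the maximum number of intervals overlapping at any instant.
Events (time:±→running): 0:+→1 3:-→0 5:+→1 7:+→2 8:-→1 8:+→2 9:-→1 9:+→2 10:-→1 12:+→2 13:-→1 13:+→2 15:-→1 17:-→0 18:+→1 20:+→2 20:+→3 … peak 3.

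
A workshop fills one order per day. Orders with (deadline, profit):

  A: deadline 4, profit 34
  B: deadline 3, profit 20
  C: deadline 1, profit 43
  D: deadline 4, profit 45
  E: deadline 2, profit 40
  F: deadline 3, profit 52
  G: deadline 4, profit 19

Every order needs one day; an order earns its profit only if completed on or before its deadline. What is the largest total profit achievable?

Take jobs in profit order; each goes to the latest open slot no later than its deadline.
Profit order: F=52 D=45 C=43 E=40 A=34 B=20 G=19
Assign: F→slot 3, D→slot 4, C→slot 1, E→slot 2, A skipped, B skipped, G skipped.
Slots: [1:C] [2:E] [3:F] [4:D]
Profit = 43 + 40 + 52 + 45 = 180

180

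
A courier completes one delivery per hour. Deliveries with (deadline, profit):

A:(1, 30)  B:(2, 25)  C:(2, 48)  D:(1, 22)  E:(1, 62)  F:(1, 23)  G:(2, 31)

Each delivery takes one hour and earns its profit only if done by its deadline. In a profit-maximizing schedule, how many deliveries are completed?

2

Take jobs in profit order; each goes to the latest open slot no later than its deadline.
Profit order: E=62 C=48 G=31 A=30 B=25 F=23 D=22
Assign: E→slot 1, C→slot 2, G skipped, A skipped, B skipped, F skipped, D skipped.
Slots: [1:E] [2:C]
2 of 7 scheduled.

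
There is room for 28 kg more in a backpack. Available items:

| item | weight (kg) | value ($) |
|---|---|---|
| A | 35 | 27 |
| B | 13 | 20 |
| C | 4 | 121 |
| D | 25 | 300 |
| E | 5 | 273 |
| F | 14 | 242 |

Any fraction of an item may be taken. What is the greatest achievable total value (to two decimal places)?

Ratios (sorted): E 54.60, C 30.25, F 17.29, D 12.00, B 1.54, A 0.77
take E (5 @ 273); take C (4 @ 121); take F (14 @ 242); take 5/25 of D → 60.00. Capacity used 28/28.
Total value = 696.00

696.00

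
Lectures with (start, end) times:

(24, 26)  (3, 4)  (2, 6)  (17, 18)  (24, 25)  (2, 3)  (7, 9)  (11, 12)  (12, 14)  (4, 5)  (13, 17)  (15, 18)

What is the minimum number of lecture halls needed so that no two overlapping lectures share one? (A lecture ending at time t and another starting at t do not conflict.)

2

The answer is the maximum number of intervals overlapping at any instant.
Events (time:±→running): 2:+→1 2:+→2 … peak 2.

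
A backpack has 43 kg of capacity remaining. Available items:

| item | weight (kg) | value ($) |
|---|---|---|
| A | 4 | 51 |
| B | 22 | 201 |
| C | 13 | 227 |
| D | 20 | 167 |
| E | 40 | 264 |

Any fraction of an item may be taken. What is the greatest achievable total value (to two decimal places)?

512.40

Greedy by value/weight ratio, highest first.
Order: C (227/13=17.46) > A (51/4=12.75) > B (201/22=9.14) > D (167/20=8.35) > E (264/40=6.60)
Fill: take C (13 @ 227) → take A (4 @ 51) → take B (22 @ 201) → take 4/20 of D → 33.40; 43/43 used.
Total value = 512.40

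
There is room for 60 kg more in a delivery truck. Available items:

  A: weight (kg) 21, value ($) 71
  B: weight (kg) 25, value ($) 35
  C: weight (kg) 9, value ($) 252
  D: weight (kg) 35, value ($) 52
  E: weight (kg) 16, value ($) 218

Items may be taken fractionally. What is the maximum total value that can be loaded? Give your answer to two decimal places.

561.80

Greedy by value/weight ratio, highest first.
Ratios (sorted): C 28.00, E 13.62, A 3.38, D 1.49, B 1.40
take C (9 @ 252); take E (16 @ 218); take A (21 @ 71); take 14/35 of D → 20.80. Capacity used 60/60.
Total value = 561.80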